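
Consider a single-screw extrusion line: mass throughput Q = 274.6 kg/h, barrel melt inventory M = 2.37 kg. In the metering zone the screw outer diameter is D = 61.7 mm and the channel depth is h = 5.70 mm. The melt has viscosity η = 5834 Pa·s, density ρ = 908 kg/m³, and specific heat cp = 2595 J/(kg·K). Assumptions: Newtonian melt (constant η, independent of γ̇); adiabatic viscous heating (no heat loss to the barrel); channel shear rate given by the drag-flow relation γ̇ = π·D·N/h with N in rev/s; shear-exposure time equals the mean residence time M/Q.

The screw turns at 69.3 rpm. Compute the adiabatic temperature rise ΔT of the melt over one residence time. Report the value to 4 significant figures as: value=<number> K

Throughput in SI: Q_s = 274.6 kg/h ÷ 3600 s/h = 0.0762778 kg/s
Mean residence time: t_res = M/Q_s = 2.37 kg / 0.0762778 kg/s = 31.0706 s
D = 61.7 mm = 0.0617 m;  h = 5.70 mm = 0.0057 m;  N = 69.3 rpm / 60 = 1.155 rev/s
Shear rate: γ̇ = πDN/h = π·0.0617·1.155/0.0057 = 39.2773 s⁻¹
Adiabatic rise: ΔT = η γ̇² t_res / (ρ cp) = 5834·(39.2773)²·31.0706 / (908·2595) = 118.68 K

value=118.7 K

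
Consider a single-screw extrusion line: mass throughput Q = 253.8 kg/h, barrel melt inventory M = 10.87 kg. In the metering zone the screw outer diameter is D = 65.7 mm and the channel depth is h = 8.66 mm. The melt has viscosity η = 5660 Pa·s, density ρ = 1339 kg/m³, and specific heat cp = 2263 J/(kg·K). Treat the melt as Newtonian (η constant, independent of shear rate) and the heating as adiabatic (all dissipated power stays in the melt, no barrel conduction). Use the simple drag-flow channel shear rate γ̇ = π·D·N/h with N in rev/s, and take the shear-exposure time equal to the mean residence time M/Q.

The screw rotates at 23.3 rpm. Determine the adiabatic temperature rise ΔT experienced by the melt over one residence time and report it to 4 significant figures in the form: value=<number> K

Q_s = Q / 3600 = 253.8 / 3600 = 0.0705 kg/s
t_res = M / Q_s = 10.87 ÷ 0.0705 = 154.184 s
D = 65.7 mm = 0.0657 m;  h = 8.66 mm = 0.00866 m;  N = 23.3 rpm / 60 = 0.388333 rev/s
γ̇ = π·D·N / h = π · 0.0657 · 0.388333 / 0.00866 = 9.25555 s⁻¹
ΔT = η·γ̇²·t_res/(ρ·cp) = [5660 × 9.25555² × 154.184] / [1339 × 2263] = 24.6715 K

value=24.67 K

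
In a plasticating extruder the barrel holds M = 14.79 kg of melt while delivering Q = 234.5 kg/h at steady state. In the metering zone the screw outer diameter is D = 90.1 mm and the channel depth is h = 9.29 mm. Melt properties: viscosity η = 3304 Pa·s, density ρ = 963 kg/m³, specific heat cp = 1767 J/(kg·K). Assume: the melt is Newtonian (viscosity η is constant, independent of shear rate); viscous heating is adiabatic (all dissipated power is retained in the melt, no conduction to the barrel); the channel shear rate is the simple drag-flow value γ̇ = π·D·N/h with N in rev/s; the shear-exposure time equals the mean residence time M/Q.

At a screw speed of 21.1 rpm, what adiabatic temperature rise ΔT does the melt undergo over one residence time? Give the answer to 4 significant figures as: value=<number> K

value=50.62 K

Throughput in SI: Q_s = 234.5 kg/h ÷ 3600 s/h = 0.0651389 kg/s
Mean residence time: t_res = M/Q_s = 14.79 kg / 0.0651389 kg/s = 227.053 s
Geometry in metres: D = 90.1 mm → 0.0901 m, h = 9.29 mm → 0.00929 m; screw speed N = 21.1 rpm = 0.351667 rev/s
γ̇ = π D N / h = (π)(0.0901)(0.351667) / 0.00929 = 10.715 s⁻¹
ΔT = η·γ̇²·t_res/(ρ·cp) = [3304 × 10.715² × 227.053] / [963 × 1767] = 50.6157 K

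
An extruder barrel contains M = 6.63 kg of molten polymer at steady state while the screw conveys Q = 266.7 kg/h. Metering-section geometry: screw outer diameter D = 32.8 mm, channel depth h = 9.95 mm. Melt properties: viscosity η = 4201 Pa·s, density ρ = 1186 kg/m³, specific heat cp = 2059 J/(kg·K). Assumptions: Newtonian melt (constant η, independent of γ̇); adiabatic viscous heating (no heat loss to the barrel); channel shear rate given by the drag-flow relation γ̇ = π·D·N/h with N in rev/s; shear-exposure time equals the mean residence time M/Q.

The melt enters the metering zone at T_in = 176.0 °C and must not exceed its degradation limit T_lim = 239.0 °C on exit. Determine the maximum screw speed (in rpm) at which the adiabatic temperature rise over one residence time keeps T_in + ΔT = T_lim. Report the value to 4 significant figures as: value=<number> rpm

Throughput in SI: Q_s = 266.7 kg/h ÷ 3600 s/h = 0.0740833 kg/s
t_res = M / Q_s = 6.63 / 0.0740833 = 89.4938 s
Geometry in SI: D = 32.8 mm → 0.0328 m, h = 9.95 mm → 0.00995 m
Allowable rise: ΔT_a = T_lim − T_in = 239.0 − 176.0 = 63 K
Invert ΔT = ηγ̇²t_res/(ρcp) for γ̇: γ̇_max² = ΔT_a ρ cp / (η t_res) = 63·1186·2059 / (4201·89.4938) = 409.2 s⁻²
γ̇_max = sqrt(409.2) = 20.2287 s⁻¹
N_max = γ̇_max·h / (π·D) = 20.2287 · 0.00995 / (π · 0.0328) = 1.95329 rev/s = 117.198 rpm

value=117.2 rpm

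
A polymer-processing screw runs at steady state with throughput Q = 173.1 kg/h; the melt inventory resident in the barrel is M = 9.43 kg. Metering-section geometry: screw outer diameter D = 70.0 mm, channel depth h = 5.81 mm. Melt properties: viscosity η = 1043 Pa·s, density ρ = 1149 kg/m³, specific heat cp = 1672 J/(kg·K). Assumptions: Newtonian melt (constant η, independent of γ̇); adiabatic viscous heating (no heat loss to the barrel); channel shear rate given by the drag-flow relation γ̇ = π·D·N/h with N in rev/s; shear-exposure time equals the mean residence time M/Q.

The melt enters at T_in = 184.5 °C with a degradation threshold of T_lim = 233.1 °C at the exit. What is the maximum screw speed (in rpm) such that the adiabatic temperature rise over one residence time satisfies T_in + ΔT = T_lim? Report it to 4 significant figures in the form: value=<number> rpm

Throughput in SI: Q_s = 173.1 kg/h ÷ 3600 s/h = 0.0480833 kg/s
Mean residence time: t_res = M/Q_s = 9.43 kg / 0.0480833 kg/s = 196.118 s
D = 70.0 mm = 0.07 m;  h = 5.81 mm = 0.00581 m
Allowable rise: ΔT_a = T_lim − T_in = 233.1 − 184.5 = 48.6 K
Invert ΔT = ηγ̇²t_res/(ρcp) for γ̇: γ̇_max² = ΔT_a ρ cp / (η t_res) = 48.6·1149·1672 / (1043·196.118) = 456.448 s⁻²
γ̇_max = √456.448 = 21.3646 s⁻¹
N_max = γ̇_max·h / (π·D) = 21.3646 · 0.00581 / (π · 0.07) = 0.564448 rev/s = 33.8669 rpm

value=33.87 rpm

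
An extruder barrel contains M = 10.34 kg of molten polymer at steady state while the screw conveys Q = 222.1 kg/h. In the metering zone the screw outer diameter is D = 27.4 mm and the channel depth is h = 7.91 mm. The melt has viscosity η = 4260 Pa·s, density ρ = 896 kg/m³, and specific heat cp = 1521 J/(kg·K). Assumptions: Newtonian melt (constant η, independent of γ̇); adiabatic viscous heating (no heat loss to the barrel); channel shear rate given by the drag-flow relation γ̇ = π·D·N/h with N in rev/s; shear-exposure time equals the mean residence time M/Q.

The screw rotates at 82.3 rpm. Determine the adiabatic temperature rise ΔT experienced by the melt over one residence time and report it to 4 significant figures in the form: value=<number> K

Throughput in SI: Q_s = 222.1 kg/h ÷ 3600 s/h = 0.0616944 kg/s
t_res = M / Q_s = 10.34 / 0.0616944 = 167.6 s
D = 27.4 mm = 0.0274 m;  h = 7.91 mm = 0.00791 m;  N = 82.3 rpm / 60 = 1.37167 rev/s
γ̇ = π·D·N / h = π · 0.0274 · 1.37167 / 0.00791 = 14.927 s⁻¹
ΔT = η·γ̇²·t_res / (ρ·cp) = 4260 · (14.927)² · 167.6 / (896 · 1521) = 116.733 K

value=116.7 K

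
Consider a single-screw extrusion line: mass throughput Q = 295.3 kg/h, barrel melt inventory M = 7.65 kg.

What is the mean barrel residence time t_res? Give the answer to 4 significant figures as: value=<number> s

value=93.26 s

Convert throughput: Q = 295.3 kg/h = 295.3/3600 = 0.0820278 kg/s
Mean residence time: t_res = M/Q_s = 7.65 kg / 0.0820278 kg/s = 93.2611 s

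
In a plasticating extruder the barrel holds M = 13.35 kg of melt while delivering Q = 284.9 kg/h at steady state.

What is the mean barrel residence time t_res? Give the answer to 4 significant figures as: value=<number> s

value=168.7 s

Q_s = Q / 3600 = 284.9 / 3600 = 0.0791389 kg/s
t_res = M / Q_s = 13.35 / 0.0791389 = 168.691 s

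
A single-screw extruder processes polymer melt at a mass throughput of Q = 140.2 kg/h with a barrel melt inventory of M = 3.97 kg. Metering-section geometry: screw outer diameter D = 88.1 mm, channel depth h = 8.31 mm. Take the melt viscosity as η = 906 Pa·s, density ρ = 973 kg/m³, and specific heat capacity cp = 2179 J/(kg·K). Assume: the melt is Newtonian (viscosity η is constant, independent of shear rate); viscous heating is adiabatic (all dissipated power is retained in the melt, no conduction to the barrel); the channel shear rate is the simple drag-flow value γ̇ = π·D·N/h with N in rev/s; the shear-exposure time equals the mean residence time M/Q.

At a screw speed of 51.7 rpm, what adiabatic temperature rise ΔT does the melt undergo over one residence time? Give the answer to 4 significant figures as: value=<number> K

value=35.88 K

Throughput in SI: Q_s = 140.2 kg/h ÷ 3600 s/h = 0.0389444 kg/s
t_res = M / Q_s = 3.97 / 0.0389444 = 101.94 s
D = 88.1 mm = 0.0881 m;  h = 8.31 mm = 0.00831 m;  N = 51.7 rpm / 60 = 0.861667 rev/s
γ̇ = π D N / h = (π)(0.0881)(0.861667) / 0.00831 = 28.6988 s⁻¹
ΔT = η·γ̇²·t_res / (ρ·cp) = 906 · (28.6988)² · 101.94 / (973 · 2179) = 35.8782 K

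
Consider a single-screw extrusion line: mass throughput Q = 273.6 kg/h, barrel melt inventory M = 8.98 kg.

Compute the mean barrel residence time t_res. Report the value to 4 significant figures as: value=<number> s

Q_s = Q / 3600 = 273.6 / 3600 = 0.076 kg/s
t_res = M / Q_s = 8.98 / 0.076 = 118.158 s

value=118.2 s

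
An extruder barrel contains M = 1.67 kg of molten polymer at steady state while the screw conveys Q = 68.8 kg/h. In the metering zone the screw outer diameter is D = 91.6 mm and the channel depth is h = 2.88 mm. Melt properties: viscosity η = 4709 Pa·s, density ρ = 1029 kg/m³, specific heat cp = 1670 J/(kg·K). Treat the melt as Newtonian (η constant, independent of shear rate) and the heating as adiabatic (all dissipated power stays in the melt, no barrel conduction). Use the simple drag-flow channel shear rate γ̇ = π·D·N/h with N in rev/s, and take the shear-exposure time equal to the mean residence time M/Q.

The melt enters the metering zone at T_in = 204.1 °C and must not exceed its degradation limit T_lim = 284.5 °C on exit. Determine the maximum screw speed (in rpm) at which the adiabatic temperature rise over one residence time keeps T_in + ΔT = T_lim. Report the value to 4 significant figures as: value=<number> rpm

value=11.00 rpm

Throughput in SI: Q_s = 68.8 kg/h ÷ 3600 s/h = 0.0191111 kg/s
Mean residence time: t_res = M/Q_s = 1.67 kg / 0.0191111 kg/s = 87.3837 s
Convert to metres: D = 0.0916 m, h = 0.00288 m
ΔT_a = T_lim − T_in = 284.5 °C − 204.1 °C = 80.4 K
γ̇_max² = ΔT_a·ρ·cp/(η·t_res) = 80.4·1029·1670/(4709·87.3837) = 335.76 s⁻²
γ̇_max = sqrt(335.76) = 18.3237 s⁻¹
N_max = γ̇_max h / (πD) = 18.3237·0.00288/(π·0.0916) = 0.183384 rev/s → ×60 = 11.003 rpm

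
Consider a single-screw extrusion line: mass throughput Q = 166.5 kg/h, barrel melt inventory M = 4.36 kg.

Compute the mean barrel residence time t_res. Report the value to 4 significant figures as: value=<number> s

Convert throughput: Q = 166.5 kg/h = 166.5/3600 = 0.04625 kg/s
Mean residence time: t_res = M/Q_s = 4.36 kg / 0.04625 kg/s = 94.2703 s

value=94.27 s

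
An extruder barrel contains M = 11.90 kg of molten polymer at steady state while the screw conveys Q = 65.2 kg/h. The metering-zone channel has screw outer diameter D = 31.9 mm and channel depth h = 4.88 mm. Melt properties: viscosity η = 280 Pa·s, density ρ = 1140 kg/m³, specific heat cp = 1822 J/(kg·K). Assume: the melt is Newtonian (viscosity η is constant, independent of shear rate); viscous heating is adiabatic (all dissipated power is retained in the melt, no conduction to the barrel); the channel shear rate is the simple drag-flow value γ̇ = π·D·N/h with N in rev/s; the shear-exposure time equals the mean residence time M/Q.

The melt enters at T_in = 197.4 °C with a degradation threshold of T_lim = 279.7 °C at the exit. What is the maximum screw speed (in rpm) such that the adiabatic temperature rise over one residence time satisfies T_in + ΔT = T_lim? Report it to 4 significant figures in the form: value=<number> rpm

Convert throughput: Q = 65.2 kg/h = 65.2/3600 = 0.0181111 kg/s
Mean residence time: t_res = M/Q_s = 11.90 kg / 0.0181111 kg/s = 657.055 s
Convert to metres: D = 0.0319 m, h = 0.00488 m
ΔT_a = T_lim − T_in = 279.7 °C − 197.4 °C = 82.3 K
Invert ΔT = ηγ̇²t_res/(ρcp) for γ̇: γ̇_max² = ΔT_a ρ cp / (η t_res) = 82.3·1140·1822 / (280·657.055) = 929.166 s⁻²
Take the square root: γ̇_max = √(929.166) = 30.4822 s⁻¹
Solve γ̇ = πDN/h for N: N_max = γ̇_max·h/(π·D) = 30.4822 × 0.00488 / (π × 0.0319) = 1.48431 rev/s = 89.0589 rpm

value=89.06 rpm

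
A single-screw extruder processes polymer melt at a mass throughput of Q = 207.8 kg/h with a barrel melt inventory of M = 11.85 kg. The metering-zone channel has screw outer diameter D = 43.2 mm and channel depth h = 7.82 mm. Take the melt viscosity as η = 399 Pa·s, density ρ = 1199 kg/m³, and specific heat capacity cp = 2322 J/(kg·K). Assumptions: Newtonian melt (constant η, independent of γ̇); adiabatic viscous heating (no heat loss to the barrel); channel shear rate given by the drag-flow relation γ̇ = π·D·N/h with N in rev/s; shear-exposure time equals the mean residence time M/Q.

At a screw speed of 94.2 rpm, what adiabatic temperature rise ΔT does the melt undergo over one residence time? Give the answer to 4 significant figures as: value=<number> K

value=21.84 K

Throughput in SI: Q_s = 207.8 kg/h ÷ 3600 s/h = 0.0577222 kg/s
t_res = M / Q_s = 11.85 / 0.0577222 = 205.294 s
Convert to SI: D = 0.0432 m, h = 0.00782 m, N = 94.2/60 = 1.57 rev/s
γ̇ = π·D·N / h = π · 0.0432 · 1.57 / 0.00782 = 27.2475 s⁻¹
ΔT = η·γ̇²·t_res / (ρ·cp) = 399 · (27.2475)² · 205.294 / (1199 · 2322) = 21.8434 K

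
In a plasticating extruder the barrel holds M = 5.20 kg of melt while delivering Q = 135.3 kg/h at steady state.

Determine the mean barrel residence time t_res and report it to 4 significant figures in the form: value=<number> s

Throughput in SI: Q_s = 135.3 kg/h ÷ 3600 s/h = 0.0375833 kg/s
Mean residence time: t_res = M/Q_s = 5.20 kg / 0.0375833 kg/s = 138.359 s

value=138.4 s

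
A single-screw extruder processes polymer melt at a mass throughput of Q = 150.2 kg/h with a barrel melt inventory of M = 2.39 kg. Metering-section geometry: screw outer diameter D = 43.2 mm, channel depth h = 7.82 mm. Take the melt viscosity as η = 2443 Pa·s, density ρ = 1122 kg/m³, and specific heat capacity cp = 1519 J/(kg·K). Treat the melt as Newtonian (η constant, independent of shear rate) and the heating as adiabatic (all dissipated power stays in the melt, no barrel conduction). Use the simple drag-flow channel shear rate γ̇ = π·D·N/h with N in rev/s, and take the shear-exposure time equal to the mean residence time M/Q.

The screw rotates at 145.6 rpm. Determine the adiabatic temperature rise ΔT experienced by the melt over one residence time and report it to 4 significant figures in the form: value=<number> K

value=145.6 K

Throughput in SI: Q_s = 150.2 kg/h ÷ 3600 s/h = 0.0417222 kg/s
t_res = M / Q_s = 2.39 / 0.0417222 = 57.2836 s
D = 43.2 mm = 0.0432 m;  h = 7.82 mm = 0.00782 m;  N = 145.6 rpm / 60 = 2.42667 rev/s
γ̇ = π D N / h = (π)(0.0432)(2.42667) / 0.00782 = 42.115 s⁻¹
ΔT = η·γ̇²·t_res / (ρ·cp) = 2443 · (42.115)² · 57.2836 / (1122 · 1519) = 145.639 K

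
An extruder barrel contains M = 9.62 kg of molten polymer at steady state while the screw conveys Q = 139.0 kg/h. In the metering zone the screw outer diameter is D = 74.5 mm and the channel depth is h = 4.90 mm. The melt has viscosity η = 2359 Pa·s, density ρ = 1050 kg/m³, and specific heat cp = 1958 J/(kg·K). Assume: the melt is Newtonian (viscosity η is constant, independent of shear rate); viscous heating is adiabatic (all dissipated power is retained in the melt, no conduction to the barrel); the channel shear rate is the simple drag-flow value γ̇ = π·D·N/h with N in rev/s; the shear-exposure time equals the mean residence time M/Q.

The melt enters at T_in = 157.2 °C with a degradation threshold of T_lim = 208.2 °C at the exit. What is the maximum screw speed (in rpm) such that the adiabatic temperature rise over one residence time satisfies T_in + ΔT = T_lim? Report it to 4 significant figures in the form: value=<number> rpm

Throughput in SI: Q_s = 139.0 kg/h ÷ 3600 s/h = 0.0386111 kg/s
Mean residence time: t_res = M/Q_s = 9.62 kg / 0.0386111 kg/s = 249.151 s
Geometry in SI: D = 74.5 mm → 0.0745 m, h = 4.90 mm → 0.0049 m
Allowable rise: ΔT_a = T_lim − T_in = 208.2 − 157.2 = 51 K
Invert ΔT = ηγ̇²t_res/(ρcp) for γ̇: γ̇_max² = ΔT_a ρ cp / (η t_res) = 51·1050·1958 / (2359·249.151) = 178.394 s⁻²
γ̇_max = √178.394 = 13.3564 s⁻¹
N_max = γ̇_max·h / (π·D) = 13.3564 · 0.0049 / (π · 0.0745) = 0.279628 rev/s = 16.7777 rpm

value=16.78 rpm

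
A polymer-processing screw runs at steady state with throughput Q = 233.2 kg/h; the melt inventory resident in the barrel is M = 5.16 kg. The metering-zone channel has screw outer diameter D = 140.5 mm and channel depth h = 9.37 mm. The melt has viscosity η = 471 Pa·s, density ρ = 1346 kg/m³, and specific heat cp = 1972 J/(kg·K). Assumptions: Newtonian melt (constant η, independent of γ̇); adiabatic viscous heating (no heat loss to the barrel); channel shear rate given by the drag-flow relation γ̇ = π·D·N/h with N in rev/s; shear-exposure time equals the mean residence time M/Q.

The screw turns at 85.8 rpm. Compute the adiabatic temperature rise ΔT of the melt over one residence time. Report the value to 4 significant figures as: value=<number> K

Convert throughput: Q = 233.2 kg/h = 233.2/3600 = 0.0647778 kg/s
t_res = M / Q_s = 5.16 ÷ 0.0647778 = 79.6569 s
Convert to SI: D = 0.1405 m, h = 0.00937 m, N = 85.8/60 = 1.43 rev/s
γ̇ = π·D·N / h = π · 0.1405 · 1.43 / 0.00937 = 67.3632 s⁻¹
ΔT = η·γ̇²·t_res / (ρ·cp) = 471 · (67.3632)² · 79.6569 / (1346 · 1972) = 64.1413 K

value=64.14 K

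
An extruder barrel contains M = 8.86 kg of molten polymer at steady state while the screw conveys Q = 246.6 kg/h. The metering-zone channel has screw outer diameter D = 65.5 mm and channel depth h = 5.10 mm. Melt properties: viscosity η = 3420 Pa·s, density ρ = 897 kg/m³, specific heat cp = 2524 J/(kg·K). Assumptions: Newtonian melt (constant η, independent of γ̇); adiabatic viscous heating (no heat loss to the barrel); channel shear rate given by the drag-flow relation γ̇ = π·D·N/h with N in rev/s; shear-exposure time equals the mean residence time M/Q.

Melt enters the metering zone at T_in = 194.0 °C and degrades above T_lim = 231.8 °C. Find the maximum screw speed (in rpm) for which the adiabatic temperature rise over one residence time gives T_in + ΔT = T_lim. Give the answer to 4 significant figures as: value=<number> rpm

Throughput in SI: Q_s = 246.6 kg/h ÷ 3600 s/h = 0.0685 kg/s
Mean residence time: t_res = M/Q_s = 8.86 kg / 0.0685 kg/s = 129.343 s
Geometry in SI: D = 65.5 mm → 0.0655 m, h = 5.10 mm → 0.0051 m
ΔT_a = T_lim − T_in = 231.8 °C − 194.0 °C = 37.8 K
Invert ΔT = ηγ̇²t_res/(ρcp) for γ̇: γ̇_max² = ΔT_a ρ cp / (η t_res) = 37.8·897·2524 / (3420·129.343) = 193.466 s⁻²
γ̇_max = sqrt(193.466) = 13.9092 s⁻¹
Solve γ̇ = πDN/h for N: N_max = γ̇_max·h/(π·D) = 13.9092 × 0.0051 / (π × 0.0655) = 0.344732 rev/s = 20.6839 rpm

value=20.68 rpm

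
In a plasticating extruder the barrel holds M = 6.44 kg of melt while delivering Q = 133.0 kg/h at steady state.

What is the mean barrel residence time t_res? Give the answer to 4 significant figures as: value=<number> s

value=174.3 s

Q_s = Q / 3600 = 133.0 / 3600 = 0.0369444 kg/s
Mean residence time: t_res = M/Q_s = 6.44 kg / 0.0369444 kg/s = 174.316 s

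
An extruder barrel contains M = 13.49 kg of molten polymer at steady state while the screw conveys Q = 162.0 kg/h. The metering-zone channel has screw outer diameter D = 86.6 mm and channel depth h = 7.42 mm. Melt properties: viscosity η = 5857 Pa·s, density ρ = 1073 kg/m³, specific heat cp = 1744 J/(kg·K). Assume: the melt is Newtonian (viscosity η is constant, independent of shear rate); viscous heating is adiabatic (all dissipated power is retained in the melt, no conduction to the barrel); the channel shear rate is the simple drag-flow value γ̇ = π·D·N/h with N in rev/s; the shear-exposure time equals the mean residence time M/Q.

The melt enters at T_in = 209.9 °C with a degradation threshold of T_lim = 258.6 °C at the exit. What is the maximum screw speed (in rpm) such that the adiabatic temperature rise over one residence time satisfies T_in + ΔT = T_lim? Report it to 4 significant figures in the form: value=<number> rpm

value=11.79 rpm

Q_s = Q / 3600 = 162.0 / 3600 = 0.045 kg/s
t_res = M / Q_s = 13.49 / 0.045 = 299.778 s
D = 86.6 mm = 0.0866 m;  h = 7.42 mm = 0.00742 m
ΔT_a = T_lim − T_in = 258.6 − 209.9 = 48.7 K
γ̇_max² = ΔT_a·ρ·cp/(η·t_res) = 48.7·1073·1744/(5857·299.778) = 51.904 s⁻²
Take the square root: γ̇_max = √(51.904) = 7.20444 s⁻¹
N_max = γ̇_max·h / (π·D) = 7.20444 · 0.00742 / (π · 0.0866) = 0.196488 rev/s = 11.7893 rpm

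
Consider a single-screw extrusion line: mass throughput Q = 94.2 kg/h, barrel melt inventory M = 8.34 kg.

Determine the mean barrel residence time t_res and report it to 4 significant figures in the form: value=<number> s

value=318.7 s

Q_s = Q / 3600 = 94.2 / 3600 = 0.0261667 kg/s
t_res = M / Q_s = 8.34 ÷ 0.0261667 = 318.726 s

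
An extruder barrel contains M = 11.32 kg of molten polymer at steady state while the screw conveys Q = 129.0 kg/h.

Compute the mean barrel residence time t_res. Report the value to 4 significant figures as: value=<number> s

Throughput in SI: Q_s = 129.0 kg/h ÷ 3600 s/h = 0.0358333 kg/s
t_res = M / Q_s = 11.32 ÷ 0.0358333 = 315.907 s

value=315.9 s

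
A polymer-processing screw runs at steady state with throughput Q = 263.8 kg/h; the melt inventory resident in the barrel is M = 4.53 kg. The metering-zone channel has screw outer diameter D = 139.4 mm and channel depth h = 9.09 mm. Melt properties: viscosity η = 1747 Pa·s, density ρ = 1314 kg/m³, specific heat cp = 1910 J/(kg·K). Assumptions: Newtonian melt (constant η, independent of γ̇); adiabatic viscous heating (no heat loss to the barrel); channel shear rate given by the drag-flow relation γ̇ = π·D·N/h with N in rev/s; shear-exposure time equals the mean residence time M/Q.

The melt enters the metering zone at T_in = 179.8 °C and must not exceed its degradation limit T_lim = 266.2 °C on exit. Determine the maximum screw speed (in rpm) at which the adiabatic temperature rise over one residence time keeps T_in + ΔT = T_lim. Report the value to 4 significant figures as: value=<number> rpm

value=55.80 rpm

Q_s = Q / 3600 = 263.8 / 3600 = 0.0732778 kg/s
t_res = M / Q_s = 4.53 / 0.0732778 = 61.8196 s
D = 139.4 mm = 0.1394 m;  h = 9.09 mm = 0.00909 m
ΔT_a = T_lim − T_in = 266.2 °C − 179.8 °C = 86.4 K
γ̇_max² = ΔT_a·ρ·cp / (η·t_res) = [86.4 × 1314 × 1910] / [1747 × 61.8196] = 2007.81 s⁻²
γ̇_max = sqrt(2007.81) = 44.8086 s⁻¹
N_max = γ̇_max h / (πD) = 44.8086·0.00909/(π·0.1394) = 0.930064 rev/s → ×60 = 55.8039 rpm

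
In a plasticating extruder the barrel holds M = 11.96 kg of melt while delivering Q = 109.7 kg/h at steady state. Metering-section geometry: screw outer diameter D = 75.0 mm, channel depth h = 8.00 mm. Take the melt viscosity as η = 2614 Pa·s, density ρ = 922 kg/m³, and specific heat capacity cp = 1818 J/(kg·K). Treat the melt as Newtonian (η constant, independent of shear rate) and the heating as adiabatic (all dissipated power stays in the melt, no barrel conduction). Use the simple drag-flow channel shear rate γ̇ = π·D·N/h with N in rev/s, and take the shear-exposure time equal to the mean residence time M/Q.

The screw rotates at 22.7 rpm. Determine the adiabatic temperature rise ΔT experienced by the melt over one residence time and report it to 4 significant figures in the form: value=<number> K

Convert throughput: Q = 109.7 kg/h = 109.7/3600 = 0.0304722 kg/s
t_res = M / Q_s = 11.96 ÷ 0.0304722 = 392.489 s
Convert to SI: D = 0.075 m, h = 0.008 m, N = 22.7/60 = 0.378333 rev/s
Shear rate: γ̇ = πDN/h = π·0.075·0.378333/0.008 = 11.1428 s⁻¹
ΔT = η·γ̇²·t_res / (ρ·cp) = 2614 · (11.1428)² · 392.489 / (922 · 1818) = 75.9975 K

value=76.00 K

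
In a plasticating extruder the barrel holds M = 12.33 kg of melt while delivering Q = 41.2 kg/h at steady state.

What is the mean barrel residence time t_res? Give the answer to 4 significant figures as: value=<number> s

Convert throughput: Q = 41.2 kg/h = 41.2/3600 = 0.0114444 kg/s
Mean residence time: t_res = M/Q_s = 12.33 kg / 0.0114444 kg/s = 1077.38 s

value=1077. s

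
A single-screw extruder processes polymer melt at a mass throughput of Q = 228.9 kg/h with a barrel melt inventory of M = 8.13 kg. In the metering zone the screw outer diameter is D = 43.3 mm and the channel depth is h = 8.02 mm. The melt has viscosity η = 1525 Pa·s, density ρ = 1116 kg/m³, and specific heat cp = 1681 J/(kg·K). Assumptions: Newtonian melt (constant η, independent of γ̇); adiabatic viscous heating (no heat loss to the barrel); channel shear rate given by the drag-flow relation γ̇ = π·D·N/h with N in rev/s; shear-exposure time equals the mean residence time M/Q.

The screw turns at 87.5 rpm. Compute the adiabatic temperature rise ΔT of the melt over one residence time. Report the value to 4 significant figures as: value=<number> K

value=63.60 K

Q_s = Q / 3600 = 228.9 / 3600 = 0.0635833 kg/s
t_res = M / Q_s = 8.13 / 0.0635833 = 127.864 s
D = 43.3 mm = 0.0433 m;  h = 8.02 mm = 0.00802 m;  N = 87.5 rpm / 60 = 1.45833 rev/s
Shear rate: γ̇ = πDN/h = π·0.0433·1.45833/0.00802 = 24.7355 s⁻¹
Adiabatic rise: ΔT = η γ̇² t_res / (ρ cp) = 1525·(24.7355)²·127.864 / (1116·1681) = 63.5954 K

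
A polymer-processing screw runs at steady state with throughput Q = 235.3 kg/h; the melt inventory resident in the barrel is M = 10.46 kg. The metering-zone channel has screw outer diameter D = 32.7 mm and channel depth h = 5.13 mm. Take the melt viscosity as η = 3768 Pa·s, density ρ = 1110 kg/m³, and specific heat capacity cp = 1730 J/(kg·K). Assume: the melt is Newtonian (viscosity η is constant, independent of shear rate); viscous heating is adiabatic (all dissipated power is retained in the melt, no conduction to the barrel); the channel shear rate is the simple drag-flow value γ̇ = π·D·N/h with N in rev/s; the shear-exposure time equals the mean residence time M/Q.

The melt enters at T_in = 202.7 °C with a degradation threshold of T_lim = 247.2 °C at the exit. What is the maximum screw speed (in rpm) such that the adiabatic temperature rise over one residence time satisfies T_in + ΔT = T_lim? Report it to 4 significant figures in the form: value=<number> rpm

Convert throughput: Q = 235.3 kg/h = 235.3/3600 = 0.0653611 kg/s
Mean residence time: t_res = M/Q_s = 10.46 kg / 0.0653611 kg/s = 160.034 s
Convert to metres: D = 0.0327 m, h = 0.00513 m
Allowable rise: ΔT_a = T_lim − T_in = 247.2 − 202.7 = 44.5 K
γ̇_max² = ΔT_a·ρ·cp / (η·t_res) = [44.5 × 1110 × 1730] / [3768 × 160.034] = 141.712 s⁻²
Take the square root: γ̇_max = √(141.712) = 11.9043 s⁻¹
N_max = γ̇_max h / (πD) = 11.9043·0.00513/(π·0.0327) = 0.59446 rev/s → ×60 = 35.6676 rpm

value=35.67 rpm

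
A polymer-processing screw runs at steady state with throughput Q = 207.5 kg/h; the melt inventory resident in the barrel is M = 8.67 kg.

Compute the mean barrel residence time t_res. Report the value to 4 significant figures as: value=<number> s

value=150.4 s

Q_s = Q / 3600 = 207.5 / 3600 = 0.0576389 kg/s
t_res = M / Q_s = 8.67 ÷ 0.0576389 = 150.419 s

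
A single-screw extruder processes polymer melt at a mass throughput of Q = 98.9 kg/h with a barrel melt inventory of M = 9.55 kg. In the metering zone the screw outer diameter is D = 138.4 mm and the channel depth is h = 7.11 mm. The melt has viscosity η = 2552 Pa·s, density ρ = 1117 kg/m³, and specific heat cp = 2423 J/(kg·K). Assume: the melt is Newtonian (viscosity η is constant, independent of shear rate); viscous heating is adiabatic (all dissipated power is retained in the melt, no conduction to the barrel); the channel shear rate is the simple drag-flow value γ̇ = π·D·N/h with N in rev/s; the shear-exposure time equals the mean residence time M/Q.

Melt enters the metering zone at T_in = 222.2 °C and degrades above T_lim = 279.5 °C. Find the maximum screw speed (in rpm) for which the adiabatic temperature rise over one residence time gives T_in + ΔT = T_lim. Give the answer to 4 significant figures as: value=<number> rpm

value=12.97 rpm

Convert throughput: Q = 98.9 kg/h = 98.9/3600 = 0.0274722 kg/s
t_res = M / Q_s = 9.55 ÷ 0.0274722 = 347.624 s
Geometry in SI: D = 138.4 mm → 0.1384 m, h = 7.11 mm → 0.00711 m
ΔT_a = T_lim − T_in = 279.5 °C − 222.2 °C = 57.3 K
γ̇_max² = ΔT_a·ρ·cp/(η·t_res) = 57.3·1117·2423/(2552·347.624) = 174.812 s⁻²
γ̇_max = sqrt(174.812) = 13.2216 s⁻¹
N_max = γ̇_max·h / (π·D) = 13.2216 · 0.00711 / (π · 0.1384) = 0.216207 rev/s = 12.9724 rpm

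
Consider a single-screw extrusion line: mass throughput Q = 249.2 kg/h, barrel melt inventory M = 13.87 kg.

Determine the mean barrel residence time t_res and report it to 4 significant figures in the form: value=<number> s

Throughput in SI: Q_s = 249.2 kg/h ÷ 3600 s/h = 0.0692222 kg/s
t_res = M / Q_s = 13.87 ÷ 0.0692222 = 200.369 s

value=200.4 s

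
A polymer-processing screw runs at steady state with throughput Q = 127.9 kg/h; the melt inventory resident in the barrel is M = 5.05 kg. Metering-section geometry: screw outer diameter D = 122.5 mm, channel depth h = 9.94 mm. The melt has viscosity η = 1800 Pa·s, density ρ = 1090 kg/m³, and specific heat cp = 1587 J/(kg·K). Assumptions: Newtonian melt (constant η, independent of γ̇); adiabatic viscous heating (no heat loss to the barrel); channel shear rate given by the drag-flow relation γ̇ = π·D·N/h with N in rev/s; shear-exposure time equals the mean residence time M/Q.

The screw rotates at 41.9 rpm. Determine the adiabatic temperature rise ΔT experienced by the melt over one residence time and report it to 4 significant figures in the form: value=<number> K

value=108.1 K

Q_s = Q / 3600 = 127.9 / 3600 = 0.0355278 kg/s
t_res = M / Q_s = 5.05 ÷ 0.0355278 = 142.142 s
Convert to SI: D = 0.1225 m, h = 0.00994 m, N = 41.9/60 = 0.698333 rev/s
Shear rate: γ̇ = πDN/h = π·0.1225·0.698333/0.00994 = 27.0372 s⁻¹
ΔT = η·γ̇²·t_res / (ρ·cp) = 1800 · (27.0372)² · 142.142 / (1090 · 1587) = 108.123 K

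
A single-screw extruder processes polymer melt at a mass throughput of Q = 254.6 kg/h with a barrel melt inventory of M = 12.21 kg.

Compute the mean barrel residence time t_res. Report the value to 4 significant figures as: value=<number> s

Q_s = Q / 3600 = 254.6 / 3600 = 0.0707222 kg/s
t_res = M / Q_s = 12.21 ÷ 0.0707222 = 172.647 s

value=172.6 s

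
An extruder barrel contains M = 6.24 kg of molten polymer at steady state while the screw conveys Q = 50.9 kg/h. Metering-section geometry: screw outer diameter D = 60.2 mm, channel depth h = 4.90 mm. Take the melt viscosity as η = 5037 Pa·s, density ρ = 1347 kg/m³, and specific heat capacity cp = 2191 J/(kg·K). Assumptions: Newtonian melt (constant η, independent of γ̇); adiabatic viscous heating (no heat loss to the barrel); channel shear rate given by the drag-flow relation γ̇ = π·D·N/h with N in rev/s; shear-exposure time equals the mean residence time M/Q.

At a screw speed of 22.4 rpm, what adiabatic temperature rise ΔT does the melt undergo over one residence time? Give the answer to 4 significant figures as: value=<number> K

value=156.4 K

Convert throughput: Q = 50.9 kg/h = 50.9/3600 = 0.0141389 kg/s
t_res = M / Q_s = 6.24 / 0.0141389 = 441.336 s
Geometry in metres: D = 60.2 mm → 0.0602 m, h = 4.90 mm → 0.0049 m; screw speed N = 22.4 rpm = 0.373333 rev/s
γ̇ = π D N / h = (π)(0.0602)(0.373333) / 0.0049 = 14.4094 s⁻¹
ΔT = η·γ̇²·t_res / (ρ·cp) = 5037 · (14.4094)² · 441.336 / (1347 · 2191) = 156.396 K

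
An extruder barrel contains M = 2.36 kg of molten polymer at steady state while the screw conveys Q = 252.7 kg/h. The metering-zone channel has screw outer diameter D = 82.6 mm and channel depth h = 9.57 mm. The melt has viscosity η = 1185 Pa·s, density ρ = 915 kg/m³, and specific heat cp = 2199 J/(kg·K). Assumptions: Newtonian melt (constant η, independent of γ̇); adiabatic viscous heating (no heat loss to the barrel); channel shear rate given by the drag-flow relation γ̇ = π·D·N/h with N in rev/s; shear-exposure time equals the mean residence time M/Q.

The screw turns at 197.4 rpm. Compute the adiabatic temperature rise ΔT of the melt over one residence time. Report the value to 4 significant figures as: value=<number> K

Convert throughput: Q = 252.7 kg/h = 252.7/3600 = 0.0701944 kg/s
t_res = M / Q_s = 2.36 / 0.0701944 = 33.6209 s
Geometry in metres: D = 82.6 mm → 0.0826 m, h = 9.57 mm → 0.00957 m; screw speed N = 197.4 rpm = 3.29 rev/s
Shear rate: γ̇ = πDN/h = π·0.0826·3.29/0.00957 = 89.2101 s⁻¹
ΔT = η·γ̇²·t_res/(ρ·cp) = [1185 × 89.2101² × 33.6209] / [915 × 2199] = 157.583 K

value=157.6 K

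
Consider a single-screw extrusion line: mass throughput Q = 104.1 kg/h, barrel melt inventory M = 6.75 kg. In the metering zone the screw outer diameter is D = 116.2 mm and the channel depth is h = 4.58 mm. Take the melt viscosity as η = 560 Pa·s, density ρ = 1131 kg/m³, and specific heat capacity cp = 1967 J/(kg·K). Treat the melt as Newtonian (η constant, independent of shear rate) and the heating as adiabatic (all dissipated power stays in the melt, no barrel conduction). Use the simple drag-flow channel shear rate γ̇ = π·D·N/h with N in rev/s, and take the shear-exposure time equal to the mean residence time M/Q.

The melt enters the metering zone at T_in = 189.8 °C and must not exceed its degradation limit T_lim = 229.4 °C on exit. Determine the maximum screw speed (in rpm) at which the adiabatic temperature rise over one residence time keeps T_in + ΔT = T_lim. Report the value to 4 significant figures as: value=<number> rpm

value=19.54 rpm

Convert throughput: Q = 104.1 kg/h = 104.1/3600 = 0.0289167 kg/s
t_res = M / Q_s = 6.75 / 0.0289167 = 233.429 s
Convert to metres: D = 0.1162 m, h = 0.00458 m
ΔT_a = T_lim − T_in = 229.4 °C − 189.8 °C = 39.6 K
γ̇_max² = ΔT_a·ρ·cp / (η·t_res) = [39.6 × 1131 × 1967] / [560 × 233.429] = 673.936 s⁻²
Take the square root: γ̇_max = √(673.936) = 25.9603 s⁻¹
N_max = γ̇_max·h / (π·D) = 25.9603 · 0.00458 / (π · 0.1162) = 0.325701 rev/s = 19.542 rpm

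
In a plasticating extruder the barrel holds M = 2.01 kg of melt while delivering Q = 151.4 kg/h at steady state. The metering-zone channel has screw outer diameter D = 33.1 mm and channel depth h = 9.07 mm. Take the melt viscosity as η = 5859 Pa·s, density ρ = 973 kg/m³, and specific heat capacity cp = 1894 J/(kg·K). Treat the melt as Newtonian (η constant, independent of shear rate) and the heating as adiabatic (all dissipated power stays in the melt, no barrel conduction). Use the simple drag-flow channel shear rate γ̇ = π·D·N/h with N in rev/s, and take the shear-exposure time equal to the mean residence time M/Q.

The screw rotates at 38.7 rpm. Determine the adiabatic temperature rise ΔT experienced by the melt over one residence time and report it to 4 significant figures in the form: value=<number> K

value=8.309 K

Convert throughput: Q = 151.4 kg/h = 151.4/3600 = 0.0420556 kg/s
t_res = M / Q_s = 2.01 ÷ 0.0420556 = 47.7939 s
D = 33.1 mm = 0.0331 m;  h = 9.07 mm = 0.00907 m;  N = 38.7 rpm / 60 = 0.645 rev/s
Shear rate: γ̇ = πDN/h = π·0.0331·0.645/0.00907 = 7.39487 s⁻¹
ΔT = η·γ̇²·t_res / (ρ·cp) = 5859 · (7.39487)² · 47.7939 / (973 · 1894) = 8.30929 K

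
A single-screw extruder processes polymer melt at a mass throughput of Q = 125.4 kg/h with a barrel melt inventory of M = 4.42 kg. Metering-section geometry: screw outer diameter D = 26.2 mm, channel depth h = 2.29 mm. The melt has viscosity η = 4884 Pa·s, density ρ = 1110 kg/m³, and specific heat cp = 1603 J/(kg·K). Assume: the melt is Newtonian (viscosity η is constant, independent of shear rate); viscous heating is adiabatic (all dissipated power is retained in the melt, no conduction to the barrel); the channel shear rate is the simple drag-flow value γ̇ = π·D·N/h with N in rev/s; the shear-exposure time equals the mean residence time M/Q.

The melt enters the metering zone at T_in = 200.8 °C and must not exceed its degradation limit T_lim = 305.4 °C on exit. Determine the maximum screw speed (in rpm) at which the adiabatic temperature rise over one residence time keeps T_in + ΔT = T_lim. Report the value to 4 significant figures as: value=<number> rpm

value=28.93 rpm

Q_s = Q / 3600 = 125.4 / 3600 = 0.0348333 kg/s
t_res = M / Q_s = 4.42 ÷ 0.0348333 = 126.89 s
D = 26.2 mm = 0.0262 m;  h = 2.29 mm = 0.00229 m
ΔT_a = T_lim − T_in = 305.4 − 200.8 = 104.6 K
γ̇_max² = ΔT_a·ρ·cp / (η·t_res) = [104.6 × 1110 × 1603] / [4884 × 126.89] = 300.321 s⁻²
γ̇_max = sqrt(300.321) = 17.3298 s⁻¹
N_max = γ̇_max·h / (π·D) = 17.3298 · 0.00229 / (π · 0.0262) = 0.482144 rev/s = 28.9287 rpm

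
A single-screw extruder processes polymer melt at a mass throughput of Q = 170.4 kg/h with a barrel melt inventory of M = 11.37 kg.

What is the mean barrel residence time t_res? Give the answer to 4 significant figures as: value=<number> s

Q_s = Q / 3600 = 170.4 / 3600 = 0.0473333 kg/s
Mean residence time: t_res = M/Q_s = 11.37 kg / 0.0473333 kg/s = 240.211 s

value=240.2 s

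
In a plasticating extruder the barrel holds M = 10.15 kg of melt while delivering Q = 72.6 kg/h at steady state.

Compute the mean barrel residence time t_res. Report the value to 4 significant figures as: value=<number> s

Q_s = Q / 3600 = 72.6 / 3600 = 0.0201667 kg/s
Mean residence time: t_res = M/Q_s = 10.15 kg / 0.0201667 kg/s = 503.306 s

value=503.3 s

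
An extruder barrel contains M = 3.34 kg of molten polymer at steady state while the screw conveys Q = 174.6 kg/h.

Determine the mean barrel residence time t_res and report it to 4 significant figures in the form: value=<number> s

Q_s = Q / 3600 = 174.6 / 3600 = 0.0485 kg/s
t_res = M / Q_s = 3.34 / 0.0485 = 68.866 s

value=68.87 s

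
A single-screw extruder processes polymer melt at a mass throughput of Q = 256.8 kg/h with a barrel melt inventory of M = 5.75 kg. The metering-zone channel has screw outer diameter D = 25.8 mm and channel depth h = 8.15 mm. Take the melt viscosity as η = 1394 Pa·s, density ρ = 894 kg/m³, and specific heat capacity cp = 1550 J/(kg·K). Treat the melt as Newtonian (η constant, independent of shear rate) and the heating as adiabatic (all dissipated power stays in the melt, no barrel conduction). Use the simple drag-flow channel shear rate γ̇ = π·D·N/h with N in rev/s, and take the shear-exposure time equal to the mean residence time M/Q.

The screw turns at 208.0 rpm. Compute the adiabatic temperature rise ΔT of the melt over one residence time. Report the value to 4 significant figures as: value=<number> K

value=96.39 K

Convert throughput: Q = 256.8 kg/h = 256.8/3600 = 0.0713333 kg/s
t_res = M / Q_s = 5.75 ÷ 0.0713333 = 80.6075 s
Convert to SI: D = 0.0258 m, h = 0.00815 m, N = 208.0/60 = 3.46667 rev/s
Shear rate: γ̇ = πDN/h = π·0.0258·3.46667/0.00815 = 34.4766 s⁻¹
Adiabatic rise: ΔT = η γ̇² t_res / (ρ cp) = 1394·(34.4766)²·80.6075 / (894·1550) = 96.3867 K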